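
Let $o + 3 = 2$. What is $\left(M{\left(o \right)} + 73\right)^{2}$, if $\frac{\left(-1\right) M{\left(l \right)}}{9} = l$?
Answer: $6724$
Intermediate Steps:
$o = -1$ ($o = -3 + 2 = -1$)
$M{\left(l \right)} = - 9 l$
$\left(M{\left(o \right)} + 73\right)^{2} = \left(\left(-9\right) \left(-1\right) + 73\right)^{2} = \left(9 + 73\right)^{2} = 82^{2} = 6724$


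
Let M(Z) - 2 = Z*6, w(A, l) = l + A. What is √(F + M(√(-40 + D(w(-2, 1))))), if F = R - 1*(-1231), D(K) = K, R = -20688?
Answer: √(-19455 + 6*I*√41) ≈ 0.138 + 139.48*I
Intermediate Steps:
w(A, l) = A + l
F = -19457 (F = -20688 - 1*(-1231) = -20688 + 1231 = -19457)
M(Z) = 2 + 6*Z (M(Z) = 2 + Z*6 = 2 + 6*Z)
√(F + M(√(-40 + D(w(-2, 1))))) = √(-19457 + (2 + 6*√(-40 + (-2 + 1)))) = √(-19457 + (2 + 6*√(-40 - 1))) = √(-19457 + (2 + 6*√(-41))) = √(-19457 + (2 + 6*(I*√41))) = √(-19457 + (2 + 6*I*√41)) = √(-19455 + 6*I*√41)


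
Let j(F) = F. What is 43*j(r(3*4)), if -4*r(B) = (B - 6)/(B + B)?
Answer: -43/16 ≈ -2.6875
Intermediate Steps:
r(B) = -(-6 + B)/(8*B) (r(B) = -(B - 6)/(4*(B + B)) = -(-6 + B)/(4*(2*B)) = -(-6 + B)*1/(2*B)/4 = -(-6 + B)/(8*B))
43*j(r(3*4)) = 43*((6 - 3*4)/(8*((3*4)))) = 43*((⅛)*(6 - 1*12)/12) = 43*((⅛)*(1/12)*(6 - 12)) = 43*((⅛)*(1/12)*(-6)) = 43*(-1/16) = -43/16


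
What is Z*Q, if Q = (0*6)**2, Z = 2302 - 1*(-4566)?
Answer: 0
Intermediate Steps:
Z = 6868 (Z = 2302 + 4566 = 6868)
Q = 0 (Q = 0**2 = 0)
Z*Q = 6868*0 = 0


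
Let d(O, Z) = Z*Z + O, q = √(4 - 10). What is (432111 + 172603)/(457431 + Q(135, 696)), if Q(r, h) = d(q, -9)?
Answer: 46110651928/34886205025 - 302357*I*√6/104658615075 ≈ 1.3217 - 7.0765e-6*I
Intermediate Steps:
q = I*√6 (q = √(-6) = I*√6 ≈ 2.4495*I)
d(O, Z) = O + Z² (d(O, Z) = Z² + O = O + Z²)
Q(r, h) = 81 + I*√6 (Q(r, h) = I*√6 + (-9)² = I*√6 + 81 = 81 + I*√6)
(432111 + 172603)/(457431 + Q(135, 696)) = (432111 + 172603)/(457431 + (81 + I*√6)) = 604714/(457512 + I*√6)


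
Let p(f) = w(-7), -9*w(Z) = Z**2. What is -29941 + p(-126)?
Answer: -269518/9 ≈ -29946.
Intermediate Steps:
w(Z) = -Z**2/9
p(f) = -49/9 (p(f) = -1/9*(-7)**2 = -1/9*49 = -49/9)
-29941 + p(-126) = -29941 - 49/9 = -269518/9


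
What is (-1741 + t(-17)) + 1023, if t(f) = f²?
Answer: -429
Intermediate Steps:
(-1741 + t(-17)) + 1023 = (-1741 + (-17)²) + 1023 = (-1741 + 289) + 1023 = -1452 + 1023 = -429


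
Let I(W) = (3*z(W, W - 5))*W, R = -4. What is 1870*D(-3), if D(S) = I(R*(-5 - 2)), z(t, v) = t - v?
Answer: 785400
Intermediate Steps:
I(W) = 15*W (I(W) = (3*(W - (W - 5)))*W = (3*(W - (-5 + W)))*W = (3*(W + (5 - W)))*W = (3*5)*W = 15*W)
D(S) = 420 (D(S) = 15*(-4*(-5 - 2)) = 15*(-4*(-7)) = 15*28 = 420)
1870*D(-3) = 1870*420 = 785400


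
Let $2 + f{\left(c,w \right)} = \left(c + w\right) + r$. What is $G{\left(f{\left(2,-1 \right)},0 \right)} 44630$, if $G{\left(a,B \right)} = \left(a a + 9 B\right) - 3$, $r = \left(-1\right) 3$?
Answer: $580190$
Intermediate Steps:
$r = -3$
$f{\left(c,w \right)} = -5 + c + w$ ($f{\left(c,w \right)} = -2 - \left(3 - c - w\right) = -2 + \left(-3 + c + w\right) = -5 + c + w$)
$G{\left(a,B \right)} = -3 + a^{2} + 9 B$ ($G{\left(a,B \right)} = \left(a^{2} + 9 B\right) - 3 = -3 + a^{2} + 9 B$)
$G{\left(f{\left(2,-1 \right)},0 \right)} 44630 = \left(-3 + \left(-5 + 2 - 1\right)^{2} + 9 \cdot 0\right) 44630 = \left(-3 + \left(-4\right)^{2} + 0\right) 44630 = \left(-3 + 16 + 0\right) 44630 = 13 \cdot 44630 = 580190$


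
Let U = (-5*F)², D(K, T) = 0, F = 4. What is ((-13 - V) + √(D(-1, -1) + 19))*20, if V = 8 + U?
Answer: -8420 + 20*√19 ≈ -8332.8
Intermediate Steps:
U = 400 (U = (-5*4)² = (-20)² = 400)
V = 408 (V = 8 + 400 = 408)
((-13 - V) + √(D(-1, -1) + 19))*20 = ((-13 - 1*408) + √(0 + 19))*20 = ((-13 - 408) + √19)*20 = (-421 + √19)*20 = -8420 + 20*√19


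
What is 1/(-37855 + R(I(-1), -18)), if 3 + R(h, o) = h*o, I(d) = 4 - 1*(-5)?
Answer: -1/38020 ≈ -2.6302e-5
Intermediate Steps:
I(d) = 9 (I(d) = 4 + 5 = 9)
R(h, o) = -3 + h*o
1/(-37855 + R(I(-1), -18)) = 1/(-37855 + (-3 + 9*(-18))) = 1/(-37855 + (-3 - 162)) = 1/(-37855 - 165) = 1/(-38020) = -1/38020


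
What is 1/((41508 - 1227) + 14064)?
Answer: 1/54345 ≈ 1.8401e-5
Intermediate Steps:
1/((41508 - 1227) + 14064) = 1/(40281 + 14064) = 1/54345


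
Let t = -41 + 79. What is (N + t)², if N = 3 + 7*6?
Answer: 6889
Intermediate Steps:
t = 38
N = 45 (N = 3 + 42 = 45)
(N + t)² = (45 + 38)² = 83² = 6889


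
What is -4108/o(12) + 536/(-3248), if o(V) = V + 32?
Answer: -417699/4466 ≈ -93.529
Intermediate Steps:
o(V) = 32 + V
-4108/o(12) + 536/(-3248) = -4108/(32 + 12) + 536/(-3248) = -4108/44 + 536*(-1/3248) = -4108*1/44 - 67/406 = -1027/11 - 67/406 = -417699/4466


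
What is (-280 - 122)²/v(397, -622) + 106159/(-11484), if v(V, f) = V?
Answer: 1813715213/4559148 ≈ 397.82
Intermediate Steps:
(-280 - 122)²/v(397, -622) + 106159/(-11484) = (-280 - 122)²/397 + 106159/(-11484) = (-402)²*(1/397) + 106159*(-1/11484) = 161604*(1/397) - 106159/11484 = 161604/397 - 106159/11484 = 1813715213/4559148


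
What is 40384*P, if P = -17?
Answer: -686528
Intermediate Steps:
40384*P = 40384*(-17) = -686528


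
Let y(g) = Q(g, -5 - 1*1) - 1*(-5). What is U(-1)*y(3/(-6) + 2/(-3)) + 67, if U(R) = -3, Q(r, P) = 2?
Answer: 46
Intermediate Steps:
y(g) = 7 (y(g) = 2 - 1*(-5) = 2 + 5 = 7)
U(-1)*y(3/(-6) + 2/(-3)) + 67 = -3*7 + 67 = -21 + 67 = 46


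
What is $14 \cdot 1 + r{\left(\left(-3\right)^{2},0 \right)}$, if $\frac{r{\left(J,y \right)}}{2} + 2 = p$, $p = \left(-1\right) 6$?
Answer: $-2$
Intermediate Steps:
$p = -6$
$r{\left(J,y \right)} = -16$ ($r{\left(J,y \right)} = -4 + 2 \left(-6\right) = -4 - 12 = -16$)
$14 \cdot 1 + r{\left(\left(-3\right)^{2},0 \right)} = 14 \cdot 1 - 16 = 14 - 16 = -2$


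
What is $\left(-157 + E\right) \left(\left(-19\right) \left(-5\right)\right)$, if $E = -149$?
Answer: $-29070$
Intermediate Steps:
$\left(-157 + E\right) \left(\left(-19\right) \left(-5\right)\right) = \left(-157 - 149\right) \left(\left(-19\right) \left(-5\right)\right) = \left(-306\right) 95 = -29070$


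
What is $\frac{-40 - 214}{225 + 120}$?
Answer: $- \frac{254}{345} \approx -0.73623$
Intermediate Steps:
$\frac{-40 - 214}{225 + 120} = - \frac{254}{345}$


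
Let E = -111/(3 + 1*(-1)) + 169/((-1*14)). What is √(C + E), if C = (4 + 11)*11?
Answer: √4774/7 ≈ 9.8706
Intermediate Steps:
E = -473/7 (E = -111/(3 - 1) + 169/(-14) = -111/2 + 169*(-1/14) = -111*½ - 169/14 = -111/2 - 169/14 = -473/7 ≈ -67.571)
C = 165 (C = 15*11 = 165)
√(C + E) = √(165 - 473/7) = √(682/7) = √4774/7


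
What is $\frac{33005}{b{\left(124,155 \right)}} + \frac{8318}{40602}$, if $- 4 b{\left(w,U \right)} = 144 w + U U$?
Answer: $- \frac{357993563}{121460883} \approx -2.9474$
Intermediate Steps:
$b{\left(w,U \right)} = - 36 w - \frac{U^{2}}{4}$ ($b{\left(w,U \right)} = - \frac{144 w + U U}{4} = - \frac{144 w + U^{2}}{4} = - \frac{U^{2} + 144 w}{4} = - 36 w - \frac{U^{2}}{4}$)
$\frac{33005}{b{\left(124,155 \right)}} + \frac{8318}{40602} = \frac{33005}{\left(-36\right) 124 - \frac{155^{2}}{4}} + \frac{8318}{40602} = \frac{33005}{-4464 - \frac{24025}{4}} + 8318 \cdot \frac{1}{40602} = \frac{33005}{-4464 - \frac{24025}{4}} + \frac{4159}{20301} = \frac{33005}{- \frac{41881}{4}} + \frac{4159}{20301} = 33005 \left(- \frac{4}{41881}\right) + \frac{4159}{20301} = - \frac{18860}{5983} + \frac{4159}{20301} = - \frac{357993563}{121460883}$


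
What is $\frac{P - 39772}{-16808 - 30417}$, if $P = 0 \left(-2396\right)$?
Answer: $\frac{39772}{47225} \approx 0.84218$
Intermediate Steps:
$P = 0$
$\frac{P - 39772}{-16808 - 30417} = \frac{0 - 39772}{-16808 - 30417} = - \frac{39772}{-47225} = \left(-39772\right) \left(- \frac{1}{47225}\right) = \frac{39772}{47225}$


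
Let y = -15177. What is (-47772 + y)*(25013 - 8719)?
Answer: -1025691006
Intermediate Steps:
(-47772 + y)*(25013 - 8719) = (-47772 - 15177)*(25013 - 8719) = -62949*16294 = -1025691006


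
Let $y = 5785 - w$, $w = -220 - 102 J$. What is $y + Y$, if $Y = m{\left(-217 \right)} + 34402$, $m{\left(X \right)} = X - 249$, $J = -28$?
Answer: $37085$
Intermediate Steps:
$m{\left(X \right)} = -249 + X$ ($m{\left(X \right)} = X - 249 = -249 + X$)
$w = 2636$ ($w = -220 - -2856 = -220 + 2856 = 2636$)
$y = 3149$ ($y = 5785 - 2636 = 3149$)
$Y = 33936$ ($Y = \left(-249 - 217\right) + 34402 = -466 + 34402 = 33936$)
$y + Y = 3149 + 33936 = 37085$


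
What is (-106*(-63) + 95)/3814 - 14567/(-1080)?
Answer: 31436689/2059560 ≈ 15.264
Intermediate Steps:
(-106*(-63) + 95)/3814 - 14567/(-1080) = (6678 + 95)*(1/3814) - 14567*(-1/1080) = 6773*(1/3814) + 14567/1080 = 6773/3814 + 14567/1080 = 31436689/2059560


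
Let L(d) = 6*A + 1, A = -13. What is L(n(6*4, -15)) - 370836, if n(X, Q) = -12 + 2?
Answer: -370913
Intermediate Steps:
n(X, Q) = -10
L(d) = -77 (L(d) = 6*(-13) + 1 = -78 + 1 = -77)
L(n(6*4, -15)) - 370836 = -77 - 370836 = -370913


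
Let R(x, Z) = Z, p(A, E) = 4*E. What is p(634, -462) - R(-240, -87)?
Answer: -1761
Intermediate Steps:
p(634, -462) - R(-240, -87) = 4*(-462) - 1*(-87) = -1848 + 87 = -1761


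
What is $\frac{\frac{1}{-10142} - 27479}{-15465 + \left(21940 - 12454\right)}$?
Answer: $\frac{278692019}{60639018} \approx 4.5959$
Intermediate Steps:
$\frac{\frac{1}{-10142} - 27479}{-15465 + \left(21940 - 12454\right)} = \frac{- \frac{1}{10142} - 27479}{-15465 + 9486} = - \frac{278692019}{10142 \left(-5979\right)} = \left(- \frac{278692019}{10142}\right) \left(- \frac{1}{5979}\right) = \frac{278692019}{60639018}$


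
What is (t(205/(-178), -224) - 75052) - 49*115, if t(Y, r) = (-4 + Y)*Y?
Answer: -2556298923/31684 ≈ -80681.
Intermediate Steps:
t(Y, r) = Y*(-4 + Y)
(t(205/(-178), -224) - 75052) - 49*115 = ((205/(-178))*(-4 + 205/(-178)) - 75052) - 49*115 = ((205*(-1/178))*(-4 + 205*(-1/178)) - 75052) - 5635 = (-205*(-4 - 205/178)/178 - 75052) - 5635 = (-205/178*(-917/178) - 75052) - 5635 = (187985/31684 - 75052) - 5635 = -2377759583/31684 - 5635 = -2556298923/31684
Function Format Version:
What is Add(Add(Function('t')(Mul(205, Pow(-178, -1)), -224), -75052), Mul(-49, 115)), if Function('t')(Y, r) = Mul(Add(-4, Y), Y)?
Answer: Rational(-2556298923, 31684) ≈ -80681.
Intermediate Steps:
Function('t')(Y, r) = Mul(Y, Add(-4, Y))
Add(Add(Function('t')(Mul(205, Pow(-178, -1)), -224), -75052), Mul(-49, 115)) = Add(Add(Mul(Mul(205, Pow(-178, -1)), Add(-4, Mul(205, Pow(-178, -1)))), -75052), Mul(-49, 115)) = Add(Add(Mul(Mul(205, Rational(-1, 178)), Add(-4, Mul(205, Rational(-1, 178)))), -75052), -5635) = Add(Add(Mul(Rational(-205, 178), Add(-4, Rational(-205, 178))), -75052), -5635) = Add(Add(Mul(Rational(-205, 178), Rational(-917, 178)), -75052), -5635) = Add(Add(Rational(187985, 31684), -75052), -5635) = Add(Rational(-2377759583, 31684), -5635) = Rational(-2556298923, 31684)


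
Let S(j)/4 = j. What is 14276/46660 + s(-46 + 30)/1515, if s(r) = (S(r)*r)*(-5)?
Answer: -10863553/3534495 ≈ -3.0736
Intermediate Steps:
S(j) = 4*j
s(r) = -20*r² (s(r) = ((4*r)*r)*(-5) = (4*r²)*(-5) = -20*r²)
14276/46660 + s(-46 + 30)/1515 = 14276/46660 - 20*(-46 + 30)²/1515 = 14276*(1/46660) - 20*(-16)²*(1/1515) = 3569/11665 - 20*256*(1/1515) = 3569/11665 - 5120*1/1515 = 3569/11665 - 1024/303 = -10863553/3534495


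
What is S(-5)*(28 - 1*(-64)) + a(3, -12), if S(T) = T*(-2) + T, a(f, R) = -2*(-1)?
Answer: 462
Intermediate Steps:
a(f, R) = 2
S(T) = -T (S(T) = -2*T + T = -T)
S(-5)*(28 - 1*(-64)) + a(3, -12) = (-1*(-5))*(28 - 1*(-64)) + 2 = 5*(28 + 64) + 2 = 5*92 + 2 = 460 + 2 = 462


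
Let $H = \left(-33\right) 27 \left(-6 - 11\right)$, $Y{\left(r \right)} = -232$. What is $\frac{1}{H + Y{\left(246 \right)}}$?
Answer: $\frac{1}{14915} \approx 6.7047 \cdot 10^{-5}$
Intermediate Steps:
$H = 15147$ ($H = - 891 \left(-6 - 11\right) = \left(-891\right) \left(-17\right) = 15147$)
$\frac{1}{H + Y{\left(246 \right)}} = \frac{1}{15147 - 232} = \frac{1}{14915}$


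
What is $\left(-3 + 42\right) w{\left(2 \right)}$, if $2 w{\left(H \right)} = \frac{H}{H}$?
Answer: $\frac{39}{2} \approx 19.5$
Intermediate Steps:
$w{\left(H \right)} = \frac{1}{2}$ ($w{\left(H \right)} = \frac{H \frac{1}{H}}{2} = \frac{1}{2} \cdot 1 = \frac{1}{2}$)
$\left(-3 + 42\right) w{\left(2 \right)} = \left(-3 + 42\right) \frac{1}{2} = 39 \cdot \frac{1}{2} = \frac{39}{2}$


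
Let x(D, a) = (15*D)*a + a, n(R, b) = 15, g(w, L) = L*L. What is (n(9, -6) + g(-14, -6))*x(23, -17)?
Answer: -299982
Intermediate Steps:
g(w, L) = L²
x(D, a) = a + 15*D*a (x(D, a) = 15*D*a + a = a + 15*D*a)
(n(9, -6) + g(-14, -6))*x(23, -17) = (15 + (-6)²)*(-17*(1 + 15*23)) = (15 + 36)*(-17*(1 + 345)) = 51*(-17*346) = 51*(-5882) = -299982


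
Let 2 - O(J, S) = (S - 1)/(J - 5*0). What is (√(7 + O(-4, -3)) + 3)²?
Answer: 17 + 12*√2 ≈ 33.971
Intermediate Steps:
O(J, S) = 2 - (-1 + S)/J (O(J, S) = 2 - (S - 1)/(J - 5*0) = 2 - (-1 + S)/(J + 0) = 2 - (-1 + S)/J)
(√(7 + O(-4, -3)) + 3)² = (√(7 + (1 - 1*(-3) + 2*(-4))/(-4)) + 3)² = (√(7 - (1 + 3 - 8)/4) + 3)² = (√(7 - ¼*(-4)) + 3)² = (√(7 + 1) + 3)² = (√8 + 3)² = (2*√2 + 3)² = (3 + 2*√2)²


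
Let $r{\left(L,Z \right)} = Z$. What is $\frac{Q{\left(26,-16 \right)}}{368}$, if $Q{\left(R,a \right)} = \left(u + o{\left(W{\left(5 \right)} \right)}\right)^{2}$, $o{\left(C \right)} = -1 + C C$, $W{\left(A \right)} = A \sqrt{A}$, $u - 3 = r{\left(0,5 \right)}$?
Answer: $\frac{1089}{23} \approx 47.348$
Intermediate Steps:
$u = 8$ ($u = 3 + 5 = 8$)
$W{\left(A \right)} = A^{\frac{3}{2}}$
$o{\left(C \right)} = -1 + C^{2}$
$Q{\left(R,a \right)} = 17424$ ($Q{\left(R,a \right)} = \left(8 - \left(1 - \left(5^{\frac{3}{2}}\right)^{2}\right)\right)^{2} = \left(8 - \left(1 - \left(5 \sqrt{5}\right)^{2}\right)\right)^{2} = \left(8 + \left(-1 + 125\right)\right)^{2} = \left(8 + 124\right)^{2} = 132^{2} = 17424$)
$\frac{Q{\left(26,-16 \right)}}{368} = \frac{17424}{368} = 17424 \cdot \frac{1}{368} = \frac{1089}{23}$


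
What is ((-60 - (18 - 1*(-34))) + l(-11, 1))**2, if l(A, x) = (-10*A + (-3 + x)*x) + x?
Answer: 9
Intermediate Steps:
l(A, x) = x - 10*A + x*(-3 + x) (l(A, x) = (-10*A + x*(-3 + x)) + x = x - 10*A + x*(-3 + x))
((-60 - (18 - 1*(-34))) + l(-11, 1))**2 = ((-60 - (18 - 1*(-34))) + (1**2 - 10*(-11) - 2*1))**2 = ((-60 - (18 + 34)) + (1 + 110 - 2))**2 = ((-60 - 1*52) + 109)**2 = ((-60 - 52) + 109)**2 = (-112 + 109)**2 = (-3)**2 = 9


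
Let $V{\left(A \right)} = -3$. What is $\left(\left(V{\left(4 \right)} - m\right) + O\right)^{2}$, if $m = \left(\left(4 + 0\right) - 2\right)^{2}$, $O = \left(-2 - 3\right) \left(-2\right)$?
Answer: $9$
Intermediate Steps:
$O = 10$ ($O = \left(-5\right) \left(-2\right) = 10$)
$m = 4$ ($m = \left(4 - 2\right)^{2} = 2^{2} = 4$)
$\left(\left(V{\left(4 \right)} - m\right) + O\right)^{2} = \left(\left(-3 - 4\right) + 10\right)^{2} = \left(-7 + 10\right)^{2} = 3^{2} = 9$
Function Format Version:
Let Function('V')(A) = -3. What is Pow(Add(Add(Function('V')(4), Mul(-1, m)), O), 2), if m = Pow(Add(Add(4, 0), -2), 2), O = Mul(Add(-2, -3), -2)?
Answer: 9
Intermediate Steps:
O = 10 (O = Mul(-5, -2) = 10)
m = 4 (m = Pow(Add(4, -2), 2) = Pow(2, 2) = 4)
Pow(Add(Add(Function('V')(4), Mul(-1, m)), O), 2) = Pow(Add(Add(-3, Mul(-1, 4)), 10), 2) = Pow(Add(Add(-3, -4), 10), 2) = Pow(Add(-7, 10), 2) = Pow(3, 2) = 9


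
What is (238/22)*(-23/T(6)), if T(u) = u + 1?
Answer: -391/11 ≈ -35.545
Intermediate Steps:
T(u) = 1 + u
(238/22)*(-23/T(6)) = (238/22)*(-23/(1 + 6)) = (238*(1/22))*(-23/7) = 119*(-23*⅐)/11 = (119/11)*(-23/7) = -391/11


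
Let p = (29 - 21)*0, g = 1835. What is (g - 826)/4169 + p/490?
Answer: 1009/4169 ≈ 0.24202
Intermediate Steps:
p = 0 (p = 8*0 = 0)
(g - 826)/4169 + p/490 = (1835 - 826)/4169 + 0/490 = 1009*(1/4169) + 0*(1/490) = 1009/4169 + 0 = 1009/4169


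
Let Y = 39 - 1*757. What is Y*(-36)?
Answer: 25848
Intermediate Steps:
Y = -718 (Y = 39 - 757 = -718)
Y*(-36) = -718*(-36) = 25848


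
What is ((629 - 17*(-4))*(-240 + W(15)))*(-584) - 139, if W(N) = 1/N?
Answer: 1464963667/15 ≈ 9.7664e+7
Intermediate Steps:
((629 - 17*(-4))*(-240 + W(15)))*(-584) - 139 = ((629 - 17*(-4))*(-240 + 1/15))*(-584) - 139 = ((629 + 68)*(-240 + 1/15))*(-584) - 139 = (697*(-3599/15))*(-584) - 139 = -2508503/15*(-584) - 139 = 1464965752/15 - 139 = 1464963667/15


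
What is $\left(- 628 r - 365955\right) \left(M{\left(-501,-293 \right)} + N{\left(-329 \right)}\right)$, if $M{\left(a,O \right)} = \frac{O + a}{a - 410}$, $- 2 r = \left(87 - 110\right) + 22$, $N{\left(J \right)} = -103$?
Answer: $\frac{34077301491}{911} \approx 3.7406 \cdot 10^{7}$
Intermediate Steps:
$r = \frac{1}{2}$ ($r = - \frac{\left(87 - 110\right) + 22}{2} = - \frac{-23 + 22}{2} = \left(- \frac{1}{2}\right) \left(-1\right) = \frac{1}{2} \approx 0.5$)
$M{\left(a,O \right)} = \frac{O + a}{-410 + a}$
$\left(- 628 r - 365955\right) \left(M{\left(-501,-293 \right)} + N{\left(-329 \right)}\right) = \left(\left(-628\right) \frac{1}{2} - 365955\right) \left(\frac{-293 - 501}{-410 - 501} - 103\right) = \left(-314 - 365955\right) \left(\frac{1}{-911} \left(-794\right) - 103\right) = - 366269 \left(\left(- \frac{1}{911}\right) \left(-794\right) - 103\right) = - 366269 \left(\frac{794}{911} - 103\right) = \left(-366269\right) \left(- \frac{93039}{911}\right) = \frac{34077301491}{911}$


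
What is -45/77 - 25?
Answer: -1970/77 ≈ -25.584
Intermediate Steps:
-45/77 - 25 = -1970/77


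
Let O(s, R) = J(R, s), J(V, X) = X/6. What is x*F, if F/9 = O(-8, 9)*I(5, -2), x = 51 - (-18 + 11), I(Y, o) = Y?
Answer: -3480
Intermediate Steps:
J(V, X) = X/6 (J(V, X) = X*(1/6) = X/6)
O(s, R) = s/6
x = 58 (x = 51 - 1*(-7) = 51 + 7 = 58)
F = -60 (F = 9*(((1/6)*(-8))*5) = 9*(-4/3*5) = 9*(-20/3) = -60)
x*F = 58*(-60) = -3480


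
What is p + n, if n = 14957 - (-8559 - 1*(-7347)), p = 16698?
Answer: 32867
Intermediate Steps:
n = 16169 (n = 14957 - (-8559 + 7347) = 14957 - 1*(-1212) = 14957 + 1212 = 16169)
p + n = 16698 + 16169 = 32867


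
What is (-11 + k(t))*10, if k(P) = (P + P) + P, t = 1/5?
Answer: -104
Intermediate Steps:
t = ⅕ ≈ 0.20000
k(P) = 3*P (k(P) = 2*P + P = 3*P)
(-11 + k(t))*10 = (-11 + 3*(⅕))*10 = (-11 + ⅗)*10 = -52/5*10 = -104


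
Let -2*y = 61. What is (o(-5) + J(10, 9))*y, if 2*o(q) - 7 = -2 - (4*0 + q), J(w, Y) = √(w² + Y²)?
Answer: -305/2 - 61*√181/2 ≈ -562.84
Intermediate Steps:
y = -61/2 (y = -½*61 = -61/2 ≈ -30.500)
J(w, Y) = √(Y² + w²)
o(q) = 5/2 - q/2 (o(q) = 7/2 + (-2 - (4*0 + q))/2 = 7/2 + (-2 - (0 + q))/2 = 7/2 + (-2 - q)/2 = 7/2 + (-1 - q/2) = 5/2 - q/2)
(o(-5) + J(10, 9))*y = ((5/2 - ½*(-5)) + √(9² + 10²))*(-61/2) = ((5/2 + 5/2) + √(81 + 100))*(-61/2) = (5 + √181)*(-61/2) = -305/2 - 61*√181/2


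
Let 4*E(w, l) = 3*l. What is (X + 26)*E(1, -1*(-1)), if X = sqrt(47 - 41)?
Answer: 39/2 + 3*sqrt(6)/4 ≈ 21.337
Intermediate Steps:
E(w, l) = 3*l/4 (E(w, l) = (3*l)/4 = 3*l/4)
X = sqrt(6) ≈ 2.4495
(X + 26)*E(1, -1*(-1)) = (sqrt(6) + 26)*(3*(-1*(-1))/4) = (26 + sqrt(6))*((3/4)*1) = (26 + sqrt(6))*(3/4) = 39/2 + 3*sqrt(6)/4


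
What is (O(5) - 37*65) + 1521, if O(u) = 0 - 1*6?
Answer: -890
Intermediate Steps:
O(u) = -6 (O(u) = 0 - 6 = -6)
(O(5) - 37*65) + 1521 = (-6 - 37*65) + 1521 = (-6 - 2405) + 1521 = -2411 + 1521 = -890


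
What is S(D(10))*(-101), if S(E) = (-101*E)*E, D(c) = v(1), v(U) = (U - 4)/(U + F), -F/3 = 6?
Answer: 91809/289 ≈ 317.68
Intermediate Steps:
F = -18 (F = -3*6 = -18)
v(U) = (-4 + U)/(-18 + U) (v(U) = (U - 4)/(U - 18) = (-4 + U)/(-18 + U))
D(c) = 3/17 (D(c) = (-4 + 1)/(-18 + 1) = -3/(-17) = -1/17*(-3) = 3/17)
S(E) = -101*E²
S(D(10))*(-101) = -101*(3/17)²*(-101) = -101*9/289*(-101) = -909/289*(-101) = 91809/289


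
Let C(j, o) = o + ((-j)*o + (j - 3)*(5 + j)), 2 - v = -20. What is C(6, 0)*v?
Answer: 726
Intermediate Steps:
v = 22 (v = 2 - 1*(-20) = 2 + 20 = 22)
C(j, o) = o + (-3 + j)*(5 + j) - j*o (C(j, o) = o + (-j*o + (-3 + j)*(5 + j)) = o + ((-3 + j)*(5 + j) - j*o) = o + (-3 + j)*(5 + j) - j*o)
C(6, 0)*v = (-15 + 0 + 6² + 2*6 - 1*6*0)*22 = (-15 + 0 + 36 + 12 + 0)*22 = 33*22 = 726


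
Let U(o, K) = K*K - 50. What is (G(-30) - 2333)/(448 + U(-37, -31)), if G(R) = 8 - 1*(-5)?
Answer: -2320/1359 ≈ -1.7071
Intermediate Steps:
G(R) = 13 (G(R) = 8 + 5 = 13)
U(o, K) = -50 + K² (U(o, K) = K² - 50 = -50 + K²)
(G(-30) - 2333)/(448 + U(-37, -31)) = (13 - 2333)/(448 + (-50 + (-31)²)) = -2320/(448 + (-50 + 961)) = -2320/(448 + 911) = -2320/1359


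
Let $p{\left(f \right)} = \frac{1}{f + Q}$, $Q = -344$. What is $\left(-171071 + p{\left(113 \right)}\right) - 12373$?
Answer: $- \frac{42375565}{231} \approx -1.8344 \cdot 10^{5}$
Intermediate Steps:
$p{\left(f \right)} = \frac{1}{-344 + f}$ ($p{\left(f \right)} = \frac{1}{f - 344} = \frac{1}{-344 + f}$)
$\left(-171071 + p{\left(113 \right)}\right) - 12373 = \left(-171071 + \frac{1}{-344 + 113}\right) - 12373 = \left(-171071 + \frac{1}{-231}\right) - 12373 = \left(-171071 - \frac{1}{231}\right) - 12373 = - \frac{39517402}{231} - 12373 = - \frac{42375565}{231}$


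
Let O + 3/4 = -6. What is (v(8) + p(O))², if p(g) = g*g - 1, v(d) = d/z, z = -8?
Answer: 485809/256 ≈ 1897.7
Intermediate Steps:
O = -27/4 (O = -¾ - 6 = -27/4 ≈ -6.7500)
v(d) = -d/8 (v(d) = d/(-8) = d*(-⅛) = -d/8)
p(g) = -1 + g² (p(g) = g² - 1 = -1 + g²)
(v(8) + p(O))² = (-⅛*8 + (-1 + (-27/4)²))² = (-1 + (-1 + 729/16))² = (-1 + 713/16)² = (697/16)² = 485809/256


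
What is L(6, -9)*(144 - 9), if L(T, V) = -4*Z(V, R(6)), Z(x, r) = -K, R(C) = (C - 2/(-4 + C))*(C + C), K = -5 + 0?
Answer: -2700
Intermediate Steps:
K = -5
R(C) = 2*C*(C - 2/(-4 + C)) (R(C) = (C - 2/(-4 + C))*(2*C) = 2*C*(C - 2/(-4 + C)))
Z(x, r) = 5 (Z(x, r) = -1*(-5) = 5)
L(T, V) = -20 (L(T, V) = -4*5 = -20)
L(6, -9)*(144 - 9) = -20*(144 - 9) = -20*135 = -2700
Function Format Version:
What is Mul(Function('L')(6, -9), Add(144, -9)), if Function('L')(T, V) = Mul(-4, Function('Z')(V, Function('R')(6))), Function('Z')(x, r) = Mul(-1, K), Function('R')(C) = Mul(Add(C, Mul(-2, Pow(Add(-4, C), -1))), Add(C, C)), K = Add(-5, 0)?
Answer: -2700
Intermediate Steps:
K = -5
Function('R')(C) = Mul(2, C, Add(C, Mul(-2, Pow(Add(-4, C), -1)))) (Function('R')(C) = Mul(Add(C, Mul(-2, Pow(Add(-4, C), -1))), Mul(2, C)) = Mul(2, C, Add(C, Mul(-2, Pow(Add(-4, C), -1)))))
Function('Z')(x, r) = 5 (Function('Z')(x, r) = Mul(-1, -5) = 5)
Function('L')(T, V) = -20 (Function('L')(T, V) = Mul(-4, 5) = -20)
Mul(Function('L')(6, -9), Add(144, -9)) = Mul(-20, Add(144, -9)) = Mul(-20, 135) = -2700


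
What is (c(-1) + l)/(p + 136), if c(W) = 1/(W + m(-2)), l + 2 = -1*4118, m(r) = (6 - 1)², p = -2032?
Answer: 98879/45504 ≈ 2.1730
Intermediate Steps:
m(r) = 25 (m(r) = 5² = 25)
l = -4120 (l = -2 - 1*4118 = -2 - 4118 = -4120)
c(W) = 1/(25 + W) (c(W) = 1/(W + 25) = 1/(25 + W))
(c(-1) + l)/(p + 136) = (1/(25 - 1) - 4120)/(-2032 + 136) = (1/24 - 4120)/(-1896) = (1/24 - 4120)*(-1/1896) = -98879/24*(-1/1896) = 98879/45504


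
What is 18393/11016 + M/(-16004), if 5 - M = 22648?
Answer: 45316405/14691672 ≈ 3.0845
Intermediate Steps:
M = -22643 (M = 5 - 1*22648 = 5 - 22648 = -22643)
18393/11016 + M/(-16004) = 18393/11016 - 22643/(-16004) = 18393*(1/11016) - 22643*(-1/16004) = 6131/3672 + 22643/16004 = 45316405/14691672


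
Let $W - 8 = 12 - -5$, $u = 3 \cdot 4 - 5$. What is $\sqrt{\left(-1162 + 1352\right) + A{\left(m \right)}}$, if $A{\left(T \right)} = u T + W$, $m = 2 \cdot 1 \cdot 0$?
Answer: $\sqrt{215} \approx 14.663$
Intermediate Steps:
$u = 7$ ($u = 12 - 5 = 7$)
$W = 25$ ($W = 8 + \left(12 - -5\right) = 8 + \left(12 + 5\right) = 8 + 17 = 25$)
$m = 0$ ($m = 2 \cdot 0 = 0$)
$A{\left(T \right)} = 25 + 7 T$ ($A{\left(T \right)} = 7 T + 25 = 25 + 7 T$)
$\sqrt{\left(-1162 + 1352\right) + A{\left(m \right)}} = \sqrt{\left(-1162 + 1352\right) + \left(25 + 7 \cdot 0\right)} = \sqrt{190 + \left(25 + 0\right)} = \sqrt{190 + 25} = \sqrt{215}$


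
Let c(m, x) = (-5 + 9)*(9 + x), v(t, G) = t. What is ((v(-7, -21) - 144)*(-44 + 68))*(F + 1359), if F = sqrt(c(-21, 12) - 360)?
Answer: -4925016 - 7248*I*sqrt(69) ≈ -4.925e+6 - 60206.0*I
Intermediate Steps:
c(m, x) = 36 + 4*x (c(m, x) = 4*(9 + x) = 36 + 4*x)
F = 2*I*sqrt(69) (F = sqrt((36 + 4*12) - 360) = sqrt((36 + 48) - 360) = sqrt(84 - 360) = sqrt(-276) = 2*I*sqrt(69) ≈ 16.613*I)
((v(-7, -21) - 144)*(-44 + 68))*(F + 1359) = ((-7 - 144)*(-44 + 68))*(2*I*sqrt(69) + 1359) = (-151*24)*(1359 + 2*I*sqrt(69)) = -3624*(1359 + 2*I*sqrt(69)) = -4925016 - 7248*I*sqrt(69)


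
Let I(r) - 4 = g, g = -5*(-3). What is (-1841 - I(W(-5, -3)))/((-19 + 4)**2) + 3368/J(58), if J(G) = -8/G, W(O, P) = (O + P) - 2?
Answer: -366394/15 ≈ -24426.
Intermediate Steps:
W(O, P) = -2 + O + P
g = 15
I(r) = 19 (I(r) = 4 + 15 = 19)
(-1841 - I(W(-5, -3)))/((-19 + 4)**2) + 3368/J(58) = (-1841 - 1*19)/((-19 + 4)**2) + 3368/((-8/58)) = (-1841 - 19)/((-15)**2) + 3368/((-8*1/58)) = -1860/225 + 3368/(-4/29) = -1860*1/225 + 3368*(-29/4) = -124/15 - 24418 = -366394/15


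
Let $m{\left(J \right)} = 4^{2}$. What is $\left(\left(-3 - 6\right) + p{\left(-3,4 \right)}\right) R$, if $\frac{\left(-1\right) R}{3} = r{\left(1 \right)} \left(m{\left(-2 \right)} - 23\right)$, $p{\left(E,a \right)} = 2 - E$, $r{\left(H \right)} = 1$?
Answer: $-84$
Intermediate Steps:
$m{\left(J \right)} = 16$
$R = 21$ ($R = - 3 \cdot 1 \left(16 - 23\right) = - 3 \cdot 1 \left(-7\right) = \left(-3\right) \left(-7\right) = 21$)
$\left(\left(-3 - 6\right) + p{\left(-3,4 \right)}\right) R = \left(\left(-3 - 6\right) + \left(2 - -3\right)\right) 21 = \left(-9 + \left(2 + 3\right)\right) 21 = \left(-9 + 5\right) 21 = \left(-4\right) 21 = -84$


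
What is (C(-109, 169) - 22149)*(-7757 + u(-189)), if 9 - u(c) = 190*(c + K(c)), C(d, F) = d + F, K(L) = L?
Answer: -1415286408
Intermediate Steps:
C(d, F) = F + d
u(c) = 9 - 380*c (u(c) = 9 - 190*(c + c) = 9 - 190*2*c = 9 - 380*c)
(C(-109, 169) - 22149)*(-7757 + u(-189)) = ((169 - 109) - 22149)*(-7757 + (9 - 380*(-189))) = (60 - 22149)*(-7757 + (9 + 71820)) = -22089*(-7757 + 71829) = -22089*64072 = -1415286408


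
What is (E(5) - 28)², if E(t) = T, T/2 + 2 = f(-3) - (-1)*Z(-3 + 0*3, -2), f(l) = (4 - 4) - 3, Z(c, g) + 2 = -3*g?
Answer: 900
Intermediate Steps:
Z(c, g) = -2 - 3*g
f(l) = -3 (f(l) = 0 - 3 = -3)
T = -2 (T = -4 + 2*(-3 - (-1)*(-2 - 3*(-2))) = -4 + 2*(-3 - (-1)*(-2 + 6)) = -4 + 2*(-3 - (-1)*4) = -4 + 2*(-3 - 1*(-4)) = -4 + 2*(-3 + 4) = -4 + 2*1 = -4 + 2 = -2)
E(t) = -2
(E(5) - 28)² = (-2 - 28)² = (-30)² = 900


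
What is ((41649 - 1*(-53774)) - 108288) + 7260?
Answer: -5605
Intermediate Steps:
((41649 - 1*(-53774)) - 108288) + 7260 = ((41649 + 53774) - 108288) + 7260 = (95423 - 108288) + 7260 = -12865 + 7260 = -5605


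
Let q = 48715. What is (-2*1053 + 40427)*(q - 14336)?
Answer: 1317437659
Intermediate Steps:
(-2*1053 + 40427)*(q - 14336) = (-2*1053 + 40427)*(48715 - 14336) = (-2106 + 40427)*34379 = 38321*34379 = 1317437659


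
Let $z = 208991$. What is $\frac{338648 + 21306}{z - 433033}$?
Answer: $- \frac{25711}{16003} \approx -1.6066$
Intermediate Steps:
$\frac{338648 + 21306}{z - 433033} = \frac{338648 + 21306}{208991 - 433033} = \frac{359954}{-224042} = 359954 \left(- \frac{1}{224042}\right) = - \frac{25711}{16003}$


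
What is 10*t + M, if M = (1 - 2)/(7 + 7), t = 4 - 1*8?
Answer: -561/14 ≈ -40.071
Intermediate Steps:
t = -4 (t = 4 - 8 = -4)
M = -1/14 ≈ -0.071429
10*t + M = 10*(-4) - 1/14 = -40 - 1/14 = -561/14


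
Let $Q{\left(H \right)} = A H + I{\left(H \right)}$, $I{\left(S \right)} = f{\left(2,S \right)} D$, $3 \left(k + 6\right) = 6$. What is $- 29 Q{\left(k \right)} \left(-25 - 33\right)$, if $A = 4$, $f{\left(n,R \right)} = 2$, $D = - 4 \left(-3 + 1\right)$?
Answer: $0$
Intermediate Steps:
$k = -4$ ($k = -6 + \frac{1}{3} \cdot 6 = -6 + 2 = -4$)
$D = 8$ ($D = \left(-4\right) \left(-2\right) = 8$)
$I{\left(S \right)} = 16$ ($I{\left(S \right)} = 2 \cdot 8 = 16$)
$Q{\left(H \right)} = 16 + 4 H$ ($Q{\left(H \right)} = 4 H + 16 = 16 + 4 H$)
$- 29 Q{\left(k \right)} \left(-25 - 33\right) = - 29 \left(16 + 4 \left(-4\right)\right) \left(-25 - 33\right) = - 29 \left(16 - 16\right) \left(-25 - 33\right) = \left(-29\right) 0 \left(-58\right) = 0 \left(-58\right) = 0$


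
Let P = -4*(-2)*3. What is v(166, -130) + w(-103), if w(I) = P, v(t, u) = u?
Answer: -106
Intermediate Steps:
P = 24 (P = 8*3 = 24)
w(I) = 24
v(166, -130) + w(-103) = -130 + 24 = -106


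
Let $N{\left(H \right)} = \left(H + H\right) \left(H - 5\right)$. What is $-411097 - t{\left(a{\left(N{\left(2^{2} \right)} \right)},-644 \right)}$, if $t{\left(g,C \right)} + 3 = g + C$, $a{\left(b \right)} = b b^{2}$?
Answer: $-409938$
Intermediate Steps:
$N{\left(H \right)} = 2 H \left(-5 + H\right)$
$a{\left(b \right)} = b^{3}$
$t{\left(g,C \right)} = -3 + C + g$ ($t{\left(g,C \right)} = -3 + \left(g + C\right) = -3 + \left(C + g\right) = -3 + C + g$)
$-411097 - t{\left(a{\left(N{\left(2^{2} \right)} \right)},-644 \right)} = -411097 - \left(-3 - 644 + \left(2 \cdot 2^{2} \left(-5 + 2^{2}\right)\right)^{3}\right) = -411097 - \left(-3 - 644 + \left(2 \cdot 4 \left(-5 + 4\right)\right)^{3}\right) = -411097 - \left(-3 - 644 + \left(2 \cdot 4 \left(-1\right)\right)^{3}\right) = -411097 - \left(-3 - 644 + \left(-8\right)^{3}\right) = -411097 - \left(-3 - 644 - 512\right) = -411097 - -1159 = -411097 + 1159 = -409938$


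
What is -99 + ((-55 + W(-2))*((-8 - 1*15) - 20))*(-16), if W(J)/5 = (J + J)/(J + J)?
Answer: -34499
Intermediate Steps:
W(J) = 5 (W(J) = 5*((J + J)/(J + J)) = 5*((2*J)/((2*J))) = 5*((2*J)*(1/(2*J))) = 5*1 = 5)
-99 + ((-55 + W(-2))*((-8 - 1*15) - 20))*(-16) = -99 + ((-55 + 5)*((-8 - 1*15) - 20))*(-16) = -99 - 50*((-8 - 15) - 20)*(-16) = -99 - 50*(-23 - 20)*(-16) = -99 - 50*(-43)*(-16) = -99 + 2150*(-16) = -99 - 34400 = -34499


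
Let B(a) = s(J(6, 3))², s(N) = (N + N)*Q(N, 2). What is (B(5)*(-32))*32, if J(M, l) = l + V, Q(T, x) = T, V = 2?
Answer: -2560000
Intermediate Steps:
J(M, l) = 2 + l (J(M, l) = l + 2 = 2 + l)
s(N) = 2*N² (s(N) = (N + N)*N = (2*N)*N = 2*N²)
B(a) = 2500 (B(a) = (2*(2 + 3)²)² = (2*5²)² = (2*25)² = 50² = 2500)
(B(5)*(-32))*32 = (2500*(-32))*32 = -80000*32 = -2560000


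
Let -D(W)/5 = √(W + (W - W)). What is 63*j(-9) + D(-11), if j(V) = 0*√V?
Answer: -5*I*√11 ≈ -16.583*I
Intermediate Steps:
j(V) = 0
D(W) = -5*√W (D(W) = -5*√(W + (W - W)) = -5*√(W + 0) = -5*√W)
63*j(-9) + D(-11) = 63*0 - 5*I*√11 = 0 - 5*I*√11 = -5*I*√11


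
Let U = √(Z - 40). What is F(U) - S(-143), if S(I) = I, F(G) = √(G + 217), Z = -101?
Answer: 143 + √(217 + I*√141) ≈ 157.74 + 0.40289*I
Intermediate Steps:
U = I*√141 (U = √(-101 - 40) = √(-141) = I*√141 ≈ 11.874*I)
F(G) = √(217 + G)
F(U) - S(-143) = √(217 + I*√141) - 1*(-143) = √(217 + I*√141) + 143 = 143 + √(217 + I*√141)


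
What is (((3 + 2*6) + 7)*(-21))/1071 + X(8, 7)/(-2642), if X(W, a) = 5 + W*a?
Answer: -61235/134742 ≈ -0.45446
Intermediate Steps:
(((3 + 2*6) + 7)*(-21))/1071 + X(8, 7)/(-2642) = (((3 + 2*6) + 7)*(-21))/1071 + (5 + 8*7)/(-2642) = (((3 + 12) + 7)*(-21))*(1/1071) + (5 + 56)*(-1/2642) = ((15 + 7)*(-21))*(1/1071) + 61*(-1/2642) = (22*(-21))*(1/1071) - 61/2642 = -462*1/1071 - 61/2642 = -22/51 - 61/2642 = -61235/134742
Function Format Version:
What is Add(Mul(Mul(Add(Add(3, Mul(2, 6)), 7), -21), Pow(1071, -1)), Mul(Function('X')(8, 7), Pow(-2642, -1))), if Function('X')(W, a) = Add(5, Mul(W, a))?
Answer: Rational(-61235, 134742) ≈ -0.45446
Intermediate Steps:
Add(Mul(Mul(Add(Add(3, Mul(2, 6)), 7), -21), Pow(1071, -1)), Mul(Function('X')(8, 7), Pow(-2642, -1))) = Add(Mul(Mul(Add(Add(3, Mul(2, 6)), 7), -21), Pow(1071, -1)), Mul(Add(5, Mul(8, 7)), Pow(-2642, -1))) = Add(Mul(Mul(Add(Add(3, 12), 7), -21), Rational(1, 1071)), Mul(Add(5, 56), Rational(-1, 2642))) = Add(Mul(Mul(Add(15, 7), -21), Rational(1, 1071)), Mul(61, Rational(-1, 2642))) = Add(Mul(Mul(22, -21), Rational(1, 1071)), Rational(-61, 2642)) = Add(Mul(-462, Rational(1, 1071)), Rational(-61, 2642)) = Add(Rational(-22, 51), Rational(-61, 2642)) = Rational(-61235, 134742)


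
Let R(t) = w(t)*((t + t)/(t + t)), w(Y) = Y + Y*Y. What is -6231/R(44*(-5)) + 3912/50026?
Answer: -20538641/401708780 ≈ -0.051128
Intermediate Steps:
w(Y) = Y + Y²
R(t) = t*(1 + t) (R(t) = (t*(1 + t))*((t + t)/(t + t)) = (t*(1 + t))*((2*t)/((2*t))) = (t*(1 + t))*((2*t)*(1/(2*t))) = (t*(1 + t))*1 = t*(1 + t))
-6231/R(44*(-5)) + 3912/50026 = -6231*(-1/(220*(1 + 44*(-5)))) + 3912/50026 = -6231*(-1/(220*(1 - 220))) + 3912*(1/50026) = -6231/((-220*(-219))) + 1956/25013 = -6231/48180 + 1956/25013 = -6231*1/48180 + 1956/25013 = -2077/16060 + 1956/25013 = -20538641/401708780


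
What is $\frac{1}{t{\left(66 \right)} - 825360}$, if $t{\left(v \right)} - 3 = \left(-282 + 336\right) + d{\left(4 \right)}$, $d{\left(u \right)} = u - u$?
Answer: $- \frac{1}{825303} \approx -1.2117 \cdot 10^{-6}$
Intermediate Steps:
$d{\left(u \right)} = 0$
$t{\left(v \right)} = 57$ ($t{\left(v \right)} = 3 + \left(\left(-282 + 336\right) + 0\right) = 3 + \left(54 + 0\right) = 3 + 54 = 57$)
$\frac{1}{t{\left(66 \right)} - 825360} = \frac{1}{57 - 825360} = \frac{1}{-825303} = - \frac{1}{825303}$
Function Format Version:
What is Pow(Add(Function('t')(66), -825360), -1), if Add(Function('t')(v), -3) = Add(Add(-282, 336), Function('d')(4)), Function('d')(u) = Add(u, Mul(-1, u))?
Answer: Rational(-1, 825303) ≈ -1.2117e-6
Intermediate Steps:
Function('d')(u) = 0
Function('t')(v) = 57 (Function('t')(v) = Add(3, Add(Add(-282, 336), 0)) = Add(3, Add(54, 0)) = Add(3, 54) = 57)
Pow(Add(Function('t')(66), -825360), -1) = Pow(Add(57, -825360), -1) = Pow(-825303, -1) = Rational(-1, 825303)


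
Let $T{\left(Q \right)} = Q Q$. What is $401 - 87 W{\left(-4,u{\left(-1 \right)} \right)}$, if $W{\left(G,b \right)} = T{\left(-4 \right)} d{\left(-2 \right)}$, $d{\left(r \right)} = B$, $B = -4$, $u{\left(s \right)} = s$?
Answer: $5969$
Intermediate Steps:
$d{\left(r \right)} = -4$
$T{\left(Q \right)} = Q^{2}$
$W{\left(G,b \right)} = -64$ ($W{\left(G,b \right)} = \left(-4\right)^{2} \left(-4\right) = 16 \left(-4\right) = -64$)
$401 - 87 W{\left(-4,u{\left(-1 \right)} \right)} = 401 - -5568 = 401 + 5568 = 5969$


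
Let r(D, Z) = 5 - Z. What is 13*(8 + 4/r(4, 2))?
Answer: 364/3 ≈ 121.33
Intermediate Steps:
13*(8 + 4/r(4, 2)) = 13*(8 + 4/(5 - 1*2)) = 13*(8 + 4/(5 - 2)) = 13*(8 + 4/3) = 13*(28/3) = 364/3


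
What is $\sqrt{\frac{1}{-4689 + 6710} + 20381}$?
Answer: $\frac{\sqrt{83244994042}}{2021} \approx 142.76$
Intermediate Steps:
$\sqrt{\frac{1}{-4689 + 6710} + 20381} = \sqrt{\frac{1}{2021} + 20381} = \sqrt{\frac{41190002}{2021}} = \frac{\sqrt{83244994042}}{2021}$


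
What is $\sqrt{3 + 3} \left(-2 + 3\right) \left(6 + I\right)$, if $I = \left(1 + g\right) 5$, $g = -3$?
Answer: $- 4 \sqrt{6} \approx -9.798$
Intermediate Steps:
$I = -10$ ($I = \left(1 - 3\right) 5 = \left(-2\right) 5 = -10$)
$\sqrt{3 + 3} \left(-2 + 3\right) \left(6 + I\right) = \sqrt{3 + 3} \left(-2 + 3\right) \left(6 - 10\right) = \sqrt{6} \cdot 1 \left(-4\right) = \sqrt{6} \left(-4\right) = - 4 \sqrt{6}$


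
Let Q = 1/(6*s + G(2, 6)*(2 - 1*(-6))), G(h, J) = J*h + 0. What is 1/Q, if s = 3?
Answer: 114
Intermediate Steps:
G(h, J) = J*h
Q = 1/114 (Q = 1/(6*3 + (6*2)*(2 - 1*(-6))) = 1/(18 + 12*(2 + 6)) = 1/(18 + 12*8) = 1/(18 + 96) = 1/114 ≈ 0.0087719)
1/Q = 1/(1/114) = 114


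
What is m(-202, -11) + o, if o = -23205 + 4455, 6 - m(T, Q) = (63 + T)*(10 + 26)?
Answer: -13740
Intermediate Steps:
m(T, Q) = -2262 - 36*T (m(T, Q) = 6 - (63 + T)*(10 + 26) = 6 - (63 + T)*36 = 6 - (2268 + 36*T) = 6 + (-2268 - 36*T) = -2262 - 36*T)
o = -18750
m(-202, -11) + o = (-2262 - 36*(-202)) - 18750 = (-2262 + 7272) - 18750 = 5010 - 18750 = -13740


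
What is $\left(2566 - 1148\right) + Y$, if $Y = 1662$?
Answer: $3080$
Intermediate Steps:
$\left(2566 - 1148\right) + Y = \left(2566 - 1148\right) + 1662 = 1418 + 1662 = 3080$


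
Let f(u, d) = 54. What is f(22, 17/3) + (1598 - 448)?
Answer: 1204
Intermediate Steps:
f(22, 17/3) + (1598 - 448) = 54 + (1598 - 448) = 54 + 1150 = 1204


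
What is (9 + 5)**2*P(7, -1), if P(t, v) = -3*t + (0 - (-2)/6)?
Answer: -12152/3 ≈ -4050.7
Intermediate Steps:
P(t, v) = 1/3 - 3*t (P(t, v) = -3*t + (0 - (-2)/6) = -3*t + (0 - 1*(-1/3)) = -3*t + (0 + 1/3) = -3*t + 1/3 = 1/3 - 3*t)
(9 + 5)**2*P(7, -1) = (9 + 5)**2*(1/3 - 3*7) = 14**2*(1/3 - 21) = 196*(-62/3) = -12152/3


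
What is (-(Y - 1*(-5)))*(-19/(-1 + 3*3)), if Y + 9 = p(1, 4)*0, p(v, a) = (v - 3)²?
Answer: -19/2 ≈ -9.5000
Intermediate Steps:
p(v, a) = (-3 + v)²
Y = -9 (Y = -9 + (-3 + 1)²*0 = -9 + (-2)²*0 = -9 + 4*0 = -9 + 0 = -9)
(-(Y - 1*(-5)))*(-19/(-1 + 3*3)) = (-(-9 - 1*(-5)))*(-19/(-1 + 3*3)) = (-(-9 + 5))*(-19/(-1 + 9)) = (-1*(-4))*(-19/8) = 4*(-19*⅛) = 4*(-19/8) = -19/2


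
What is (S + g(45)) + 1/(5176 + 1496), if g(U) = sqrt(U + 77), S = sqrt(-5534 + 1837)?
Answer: 1/6672 + sqrt(122) + I*sqrt(3697) ≈ 11.046 + 60.803*I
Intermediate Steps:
S = I*sqrt(3697) (S = sqrt(-3697) = I*sqrt(3697) ≈ 60.803*I)
g(U) = sqrt(77 + U)
(S + g(45)) + 1/(5176 + 1496) = (I*sqrt(3697) + sqrt(77 + 45)) + 1/(5176 + 1496) = (I*sqrt(3697) + sqrt(122)) + 1/6672 = (sqrt(122) + I*sqrt(3697)) + 1/6672 = 1/6672 + sqrt(122) + I*sqrt(3697)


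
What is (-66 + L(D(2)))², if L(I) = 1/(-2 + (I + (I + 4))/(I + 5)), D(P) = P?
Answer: 162409/36 ≈ 4511.4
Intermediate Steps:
L(I) = 1/(-2 + (4 + 2*I)/(5 + I)) (L(I) = 1/(-2 + (I + (4 + I))/(5 + I)) = 1/(-2 + (4 + 2*I)/(5 + I)))
(-66 + L(D(2)))² = (-66 + (-⅚ - ⅙*2))² = (-66 + (-⅚ - ⅓))² = (-66 - 7/6)² = (-403/6)² = 162409/36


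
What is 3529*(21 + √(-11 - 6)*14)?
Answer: 74109 + 49406*I*√17 ≈ 74109.0 + 2.0371e+5*I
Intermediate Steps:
3529*(21 + √(-11 - 6)*14) = 3529*(21 + √(-17)*14) = 3529*(21 + (I*√17)*14) = 3529*(21 + 14*I*√17) = 74109 + 49406*I*√17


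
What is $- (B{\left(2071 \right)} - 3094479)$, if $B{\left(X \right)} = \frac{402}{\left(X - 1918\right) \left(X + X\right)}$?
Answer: $\frac{326841966392}{105621} \approx 3.0945 \cdot 10^{6}$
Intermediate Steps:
$B{\left(X \right)} = \frac{201}{X \left(-1918 + X\right)}$ ($B{\left(X \right)} = \frac{402}{\left(-1918 + X\right) 2 X} = \frac{402}{2 X \left(-1918 + X\right)} = 402 \frac{1}{2 X \left(-1918 + X\right)} = \frac{201}{X \left(-1918 + X\right)}$)
$- (B{\left(2071 \right)} - 3094479) = - (\frac{201}{2071 \left(-1918 + 2071\right)} - 3094479) = - (201 \cdot \frac{1}{2071} \cdot \frac{1}{153} - 3094479) = - (\frac{67}{105621} - 3094479) = \left(-1\right) \left(- \frac{326841966392}{105621}\right) = \frac{326841966392}{105621}$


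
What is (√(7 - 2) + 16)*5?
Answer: 80 + 5*√5 ≈ 91.180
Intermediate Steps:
(√(7 - 2) + 16)*5 = (√5 + 16)*5 = (16 + √5)*5 = 80 + 5*√5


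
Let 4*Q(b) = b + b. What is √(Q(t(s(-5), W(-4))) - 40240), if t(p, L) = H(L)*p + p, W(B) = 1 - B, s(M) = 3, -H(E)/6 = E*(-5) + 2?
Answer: 59*I*√46/2 ≈ 200.08*I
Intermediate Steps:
H(E) = -12 + 30*E (H(E) = -6*(E*(-5) + 2) = -6*(-5*E + 2) = -6*(2 - 5*E) = -12 + 30*E)
t(p, L) = p + p*(-12 + 30*L) (t(p, L) = (-12 + 30*L)*p + p = p*(-12 + 30*L) + p = p + p*(-12 + 30*L))
Q(b) = b/2 (Q(b) = (b + b)/4 = (2*b)/4 = b/2)
√(Q(t(s(-5), W(-4))) - 40240) = √((3*(-11 + 30*(1 - 1*(-4))))/2 - 40240) = √((3*(-11 + 30*(1 + 4)))/2 - 40240) = √((3*(-11 + 30*5))/2 - 40240) = √((3*(-11 + 150))/2 - 40240) = √((3*139)/2 - 40240) = √((½)*417 - 40240) = √(417/2 - 40240) = √(-80063/2) = 59*I*√46/2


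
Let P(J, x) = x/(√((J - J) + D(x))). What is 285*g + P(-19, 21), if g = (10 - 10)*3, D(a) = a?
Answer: √21 ≈ 4.5826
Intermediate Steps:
g = 0 (g = 0*3 = 0)
P(J, x) = √x (P(J, x) = x/(√((J - J) + x)) = x/(√(0 + x)) = x/(√x) = x/√x = √x)
285*g + P(-19, 21) = 285*0 + √21 = 0 + √21 = √21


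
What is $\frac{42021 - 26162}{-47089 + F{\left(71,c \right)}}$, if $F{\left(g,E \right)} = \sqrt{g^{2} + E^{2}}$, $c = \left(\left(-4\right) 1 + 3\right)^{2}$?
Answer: $- \frac{746784451}{2217368879} - \frac{15859 \sqrt{5042}}{2217368879} \approx -0.3373$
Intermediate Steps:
$c = 1$ ($c = \left(-4 + 3\right)^{2} = \left(-1\right)^{2} = 1$)
$F{\left(g,E \right)} = \sqrt{E^{2} + g^{2}}$
$\frac{42021 - 26162}{-47089 + F{\left(71,c \right)}} = \frac{42021 - 26162}{-47089 + \sqrt{1^{2} + 71^{2}}} = \frac{15859}{-47089 + \sqrt{1 + 5041}} = \frac{15859}{-47089 + \sqrt{5042}}$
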